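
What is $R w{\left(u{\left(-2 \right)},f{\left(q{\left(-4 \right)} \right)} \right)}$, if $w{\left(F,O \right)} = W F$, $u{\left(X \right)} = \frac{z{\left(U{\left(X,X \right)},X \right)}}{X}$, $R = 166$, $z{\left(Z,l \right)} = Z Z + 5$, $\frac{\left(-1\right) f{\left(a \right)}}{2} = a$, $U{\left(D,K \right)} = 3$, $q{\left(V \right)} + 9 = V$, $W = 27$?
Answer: $-31374$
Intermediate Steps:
$q{\left(V \right)} = -9 + V$
$f{\left(a \right)} = - 2 a$
$z{\left(Z,l \right)} = 5 + Z^{2}$ ($z{\left(Z,l \right)} = Z^{2} + 5 = 5 + Z^{2}$)
$u{\left(X \right)} = \frac{14}{X}$ ($u{\left(X \right)} = \frac{5 + 3^{2}}{X} = \frac{5 + 9}{X} = \frac{14}{X}$)
$w{\left(F,O \right)} = 27 F$
$R w{\left(u{\left(-2 \right)},f{\left(q{\left(-4 \right)} \right)} \right)} = 166 \cdot 27 \frac{14}{-2} = 166 \cdot 27 \cdot 14 \left(- \frac{1}{2}\right) = 166 \cdot 27 \left(-7\right) = 166 \left(-189\right) = -31374$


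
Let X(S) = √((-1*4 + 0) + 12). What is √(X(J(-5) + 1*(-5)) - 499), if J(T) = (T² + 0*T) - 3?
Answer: √(-499 + 2*√2) ≈ 22.275*I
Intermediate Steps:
J(T) = -3 + T² (J(T) = (T² + 0) - 3 = T² - 3 = -3 + T²)
X(S) = 2*√2 (X(S) = √((-4 + 0) + 12) = √(-4 + 12) = √8 = 2*√2)
√(X(J(-5) + 1*(-5)) - 499) = √(2*√2 - 499) = √(-499 + 2*√2)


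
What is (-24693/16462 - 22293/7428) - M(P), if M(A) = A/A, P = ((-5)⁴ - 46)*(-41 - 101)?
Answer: -13621/2476 ≈ -5.5012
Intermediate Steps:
P = -82218 (P = (625 - 46)*(-142) = 579*(-142) = -82218)
M(A) = 1
(-24693/16462 - 22293/7428) - M(P) = (-24693/16462 - 22293/7428) - 1*1 = (-24693*1/16462 - 22293*1/7428) - 1 = (-3/2 - 7431/2476) - 1 = -11145/2476 - 1 = -13621/2476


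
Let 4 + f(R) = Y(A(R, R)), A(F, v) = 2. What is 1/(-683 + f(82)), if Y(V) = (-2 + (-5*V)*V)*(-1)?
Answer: -1/665 ≈ -0.0015038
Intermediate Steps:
Y(V) = 2 + 5*V² (Y(V) = (-2 - 5*V²)*(-1) = 2 + 5*V²)
f(R) = 18 (f(R) = -4 + (2 + 5*2²) = -4 + (2 + 5*4) = -4 + (2 + 20) = -4 + 22 = 18)
1/(-683 + f(82)) = 1/(-683 + 18) = 1/(-665) = -1/665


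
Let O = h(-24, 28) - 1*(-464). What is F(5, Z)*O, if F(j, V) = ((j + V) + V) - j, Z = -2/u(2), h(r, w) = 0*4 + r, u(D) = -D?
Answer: 880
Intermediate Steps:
h(r, w) = r (h(r, w) = 0 + r = r)
Z = 1 (Z = -2/((-1*2)) = -2/(-2) = -2*(-½) = 1)
F(j, V) = 2*V (F(j, V) = ((V + j) + V) - j = (j + 2*V) - j = 2*V)
O = 440 (O = -24 - 1*(-464) = -24 + 464 = 440)
F(5, Z)*O = (2*1)*440 = 2*440 = 880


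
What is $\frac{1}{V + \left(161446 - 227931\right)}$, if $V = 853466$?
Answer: $\frac{1}{786981} \approx 1.2707 \cdot 10^{-6}$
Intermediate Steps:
$\frac{1}{V + \left(161446 - 227931\right)} = \frac{1}{853466 + \left(161446 - 227931\right)} = \frac{1}{853466 - 66485} = \frac{1}{786981}$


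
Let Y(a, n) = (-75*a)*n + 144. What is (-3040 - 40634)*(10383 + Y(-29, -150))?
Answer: 13788886302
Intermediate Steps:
Y(a, n) = 144 - 75*a*n (Y(a, n) = -75*a*n + 144 = 144 - 75*a*n)
(-3040 - 40634)*(10383 + Y(-29, -150)) = (-3040 - 40634)*(10383 + (144 - 75*(-29)*(-150))) = -43674*(10383 + (144 - 326250)) = -43674*(10383 - 326106) = -43674*(-315723) = 13788886302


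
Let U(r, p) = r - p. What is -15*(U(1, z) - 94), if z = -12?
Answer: 1215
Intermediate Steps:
-15*(U(1, z) - 94) = -15*((1 - 1*(-12)) - 94) = -15*((1 + 12) - 94) = -15*(13 - 94) = -15*(-81) = 1215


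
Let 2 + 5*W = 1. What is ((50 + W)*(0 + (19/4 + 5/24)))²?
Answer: 97555129/1600 ≈ 60972.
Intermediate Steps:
W = -⅕ (W = -⅖ + (⅕)*1 = -⅖ + ⅕ = -⅕ ≈ -0.20000)
((50 + W)*(0 + (19/4 + 5/24)))² = ((50 - ⅕)*(0 + (19/4 + 5/24)))² = (249*(0 + (19*(¼) + 5*(1/24)))/5)² = (249*(0 + (19/4 + 5/24))/5)² = (249*(0 + 119/24)/5)² = ((249/5)*(119/24))² = (9877/40)² = 97555129/1600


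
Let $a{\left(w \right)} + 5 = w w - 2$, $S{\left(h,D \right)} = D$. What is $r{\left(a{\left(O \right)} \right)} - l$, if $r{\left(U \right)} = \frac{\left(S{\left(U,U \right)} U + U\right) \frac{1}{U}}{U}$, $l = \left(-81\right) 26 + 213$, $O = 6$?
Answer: $\frac{54927}{29} \approx 1894.0$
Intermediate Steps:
$a{\left(w \right)} = -7 + w^{2}$ ($a{\left(w \right)} = -5 + \left(w w - 2\right) = -5 + \left(w^{2} - 2\right) = -5 + \left(-2 + w^{2}\right) = -7 + w^{2}$)
$l = -1893$ ($l = -2106 + 213 = -1893$)
$r{\left(U \right)} = \frac{U + U^{2}}{U^{2}}$ ($r{\left(U \right)} = \frac{\left(U U + U\right) \frac{1}{U}}{U} = \frac{\left(U^{2} + U\right) \frac{1}{U}}{U} = \frac{\left(U + U^{2}\right) \frac{1}{U}}{U} = \frac{\frac{1}{U} \left(U + U^{2}\right)}{U} = \frac{U + U^{2}}{U^{2}}$)
$r{\left(a{\left(O \right)} \right)} - l = \frac{1 - \left(7 - 6^{2}\right)}{-7 + 6^{2}} - -1893 = \frac{1 + \left(-7 + 36\right)}{-7 + 36} + 1893 = \frac{1 + 29}{29} + 1893 = \frac{1}{29} \cdot 30 + 1893 = \frac{30}{29} + 1893 = \frac{54927}{29}$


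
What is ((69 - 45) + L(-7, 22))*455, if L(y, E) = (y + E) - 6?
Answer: 15015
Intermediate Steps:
L(y, E) = -6 + E + y (L(y, E) = (E + y) - 6 = -6 + E + y)
((69 - 45) + L(-7, 22))*455 = ((69 - 45) + (-6 + 22 - 7))*455 = (24 + 9)*455 = 33*455 = 15015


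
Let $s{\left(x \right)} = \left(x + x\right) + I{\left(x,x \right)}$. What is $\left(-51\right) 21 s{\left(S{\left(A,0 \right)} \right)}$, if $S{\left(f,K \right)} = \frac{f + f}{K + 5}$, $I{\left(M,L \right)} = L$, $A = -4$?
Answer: $\frac{25704}{5} \approx 5140.8$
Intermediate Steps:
$S{\left(f,K \right)} = \frac{2 f}{5 + K}$
$s{\left(x \right)} = 3 x$ ($s{\left(x \right)} = \left(x + x\right) + x = 2 x + x = 3 x$)
$\left(-51\right) 21 s{\left(S{\left(A,0 \right)} \right)} = \left(-51\right) 21 \cdot 3 \cdot 2 \left(-4\right) \frac{1}{5 + 0} = - 1071 \cdot 3 \cdot 2 \left(-4\right) \frac{1}{5} = - 1071 \cdot 3 \left(- \frac{8}{5}\right) = \left(-1071\right) \left(- \frac{24}{5}\right) = \frac{25704}{5}$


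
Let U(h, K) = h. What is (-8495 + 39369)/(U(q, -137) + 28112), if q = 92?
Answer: 15437/14102 ≈ 1.0947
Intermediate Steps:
(-8495 + 39369)/(U(q, -137) + 28112) = (-8495 + 39369)/(92 + 28112) = 30874/28204 = 30874*(1/28204) = 15437/14102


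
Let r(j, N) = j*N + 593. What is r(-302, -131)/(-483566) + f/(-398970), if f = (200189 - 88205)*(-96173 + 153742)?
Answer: -519578774018581/32154721170 ≈ -16159.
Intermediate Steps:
r(j, N) = 593 + N*j (r(j, N) = N*j + 593 = 593 + N*j)
f = 6446806896 (f = 111984*57569 = 6446806896)
r(-302, -131)/(-483566) + f/(-398970) = (593 - 131*(-302))/(-483566) + 6446806896/(-398970) = (593 + 39562)*(-1/483566) + 6446806896*(-1/398970) = 40155*(-1/483566) - 1074467816/66495 = -40155/483566 - 1074467816/66495 = -519578774018581/32154721170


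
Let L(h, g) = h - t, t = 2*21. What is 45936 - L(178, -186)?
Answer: 45800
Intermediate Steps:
t = 42
L(h, g) = -42 + h (L(h, g) = h - 1*42 = h - 42 = -42 + h)
45936 - L(178, -186) = 45936 - (-42 + 178) = 45936 - 1*136 = 45936 - 136 = 45800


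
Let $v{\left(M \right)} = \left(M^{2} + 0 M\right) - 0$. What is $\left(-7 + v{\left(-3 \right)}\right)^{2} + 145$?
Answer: $149$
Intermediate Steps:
$v{\left(M \right)} = M^{2}$ ($v{\left(M \right)} = \left(M^{2} + 0\right) + 0 = M^{2} + 0 = M^{2}$)
$\left(-7 + v{\left(-3 \right)}\right)^{2} + 145 = \left(-7 + \left(-3\right)^{2}\right)^{2} + 145 = \left(-7 + 9\right)^{2} + 145 = 2^{2} + 145 = 4 + 145 = 149$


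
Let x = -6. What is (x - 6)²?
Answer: 144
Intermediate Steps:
(x - 6)² = (-6 - 6)² = (-12)² = 144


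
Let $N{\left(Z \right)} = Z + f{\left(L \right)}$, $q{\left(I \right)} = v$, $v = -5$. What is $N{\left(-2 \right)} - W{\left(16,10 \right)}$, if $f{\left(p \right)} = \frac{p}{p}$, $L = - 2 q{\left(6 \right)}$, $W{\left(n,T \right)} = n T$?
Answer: $-161$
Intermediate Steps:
$q{\left(I \right)} = -5$
$W{\left(n,T \right)} = T n$
$L = 10$ ($L = \left(-2\right) \left(-5\right) = 10$)
$f{\left(p \right)} = 1$
$N{\left(Z \right)} = 1 + Z$ ($N{\left(Z \right)} = Z + 1 = 1 + Z$)
$N{\left(-2 \right)} - W{\left(16,10 \right)} = \left(1 - 2\right) - 10 \cdot 16 = -1 - 160 = -161$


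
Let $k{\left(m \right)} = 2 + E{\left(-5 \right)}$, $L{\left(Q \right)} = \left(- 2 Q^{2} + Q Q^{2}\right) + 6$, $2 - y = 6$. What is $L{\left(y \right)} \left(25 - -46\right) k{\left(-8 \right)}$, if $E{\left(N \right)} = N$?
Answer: $19170$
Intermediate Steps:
$y = -4$ ($y = 2 - 6 = -4$)
$L{\left(Q \right)} = 6 + Q^{3} - 2 Q^{2}$ ($L{\left(Q \right)} = \left(- 2 Q^{2} + Q^{3}\right) + 6 = \left(Q^{3} - 2 Q^{2}\right) + 6 = 6 + Q^{3} - 2 Q^{2}$)
$k{\left(m \right)} = -3$ ($k{\left(m \right)} = 2 - 5 = -3$)
$L{\left(y \right)} \left(25 - -46\right) k{\left(-8 \right)} = \left(6 + \left(-4\right)^{3} - 2 \left(-4\right)^{2}\right) \left(25 - -46\right) \left(-3\right) = \left(6 - 64 - 32\right) \left(25 + 46\right) \left(-3\right) = \left(6 - 64 - 32\right) 71 \left(-3\right) = \left(-90\right) 71 \left(-3\right) = \left(-6390\right) \left(-3\right) = 19170$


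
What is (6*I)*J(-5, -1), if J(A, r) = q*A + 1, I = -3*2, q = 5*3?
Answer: 2664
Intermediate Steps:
q = 15
I = -6
J(A, r) = 1 + 15*A (J(A, r) = 15*A + 1 = 1 + 15*A)
(6*I)*J(-5, -1) = (6*(-6))*(1 + 15*(-5)) = -36*(1 - 75) = -36*(-74) = 2664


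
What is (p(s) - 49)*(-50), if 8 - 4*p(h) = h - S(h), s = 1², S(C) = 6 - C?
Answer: 2300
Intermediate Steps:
s = 1
p(h) = 7/2 - h/2 (p(h) = 2 - (h - (6 - h))/4 = 2 - (h + (-6 + h))/4 = 2 - (-6 + 2*h)/4 = 2 + (3/2 - h/2) = 7/2 - h/2)
(p(s) - 49)*(-50) = ((7/2 - ½*1) - 49)*(-50) = ((7/2 - ½) - 49)*(-50) = (3 - 49)*(-50) = -46*(-50) = 2300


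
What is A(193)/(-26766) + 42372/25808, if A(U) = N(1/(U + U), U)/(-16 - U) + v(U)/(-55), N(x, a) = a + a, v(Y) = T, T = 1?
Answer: 148151881829/90232736220 ≈ 1.6419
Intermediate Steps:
v(Y) = 1
N(x, a) = 2*a
A(U) = -1/55 + 2*U/(-16 - U) (A(U) = (2*U)/(-16 - U) + 1/(-55) = 2*U/(-16 - U) + 1*(-1/55) = 2*U/(-16 - U) - 1/55 = -1/55 + 2*U/(-16 - U))
A(193)/(-26766) + 42372/25808 = ((-16 - 111*193)/(55*(16 + 193)))/(-26766) + 42372/25808 = ((1/55)*(-16 - 21423)/209)*(-1/26766) + 42372*(1/25808) = ((1/55)*(1/209)*(-21439))*(-1/26766) + 10593/6452 = -1949/1045*(-1/26766) + 10593/6452 = 1949/27970470 + 10593/6452 = 148151881829/90232736220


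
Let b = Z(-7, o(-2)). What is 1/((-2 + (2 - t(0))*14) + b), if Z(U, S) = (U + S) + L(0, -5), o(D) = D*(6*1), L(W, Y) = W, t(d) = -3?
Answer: 1/49 ≈ 0.020408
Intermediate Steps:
o(D) = 6*D (o(D) = D*6 = 6*D)
Z(U, S) = S + U (Z(U, S) = (U + S) + 0 = (S + U) + 0 = S + U)
b = -19 (b = 6*(-2) - 7 = -12 - 7 = -19)
1/((-2 + (2 - t(0))*14) + b) = 1/((-2 + (2 - 1*(-3))*14) - 19) = 1/((-2 + (2 + 3)*14) - 19) = 1/((-2 + 5*14) - 19) = 1/((-2 + 70) - 19) = 1/(68 - 19) = 1/49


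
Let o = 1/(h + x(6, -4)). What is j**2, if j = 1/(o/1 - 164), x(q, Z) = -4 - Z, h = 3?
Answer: 9/241081 ≈ 3.7332e-5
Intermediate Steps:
o = 1/3 (o = 1/(3 + (-4 - 1*(-4))) = 1/(3 + (-4 + 4)) = 1/(3 + 0) = 1/3 ≈ 0.33333)
j = -3/491 (j = 1/((1/3)/1 - 164) = 1/(1*(1/3) - 164) = 1/(1/3 - 164) = 1/(-491/3) = -3/491 ≈ -0.0061100)
j**2 = (-3/491)**2 = 9/241081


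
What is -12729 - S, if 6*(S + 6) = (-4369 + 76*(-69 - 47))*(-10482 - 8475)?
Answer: -83341461/2 ≈ -4.1671e+7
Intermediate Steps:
S = 83316003/2 (S = -6 + ((-4369 + 76*(-69 - 47))*(-10482 - 8475))/6 = -6 + ((-4369 + 76*(-116))*(-18957))/6 = -6 + ((-4369 - 8816)*(-18957))/6 = -6 + (-13185*(-18957))/6 = -6 + (1/6)*249948045 = -6 + 83316015/2 = 83316003/2 ≈ 4.1658e+7)
-12729 - S = -12729 - 1*83316003/2 = -12729 - 83316003/2 = -83341461/2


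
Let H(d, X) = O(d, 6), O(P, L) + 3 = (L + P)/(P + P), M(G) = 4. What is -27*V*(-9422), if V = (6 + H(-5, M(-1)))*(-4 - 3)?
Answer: -25820991/5 ≈ -5.1642e+6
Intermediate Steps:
O(P, L) = -3 + (L + P)/(2*P) (O(P, L) = -3 + (L + P)/(P + P) = -3 + (L + P)/((2*P)) = -3 + (L + P)*(1/(2*P)) = -3 + (L + P)/(2*P))
H(d, X) = (6 - 5*d)/(2*d)
V = -203/10 (V = (6 + (-5/2 + 3/(-5)))*(-4 - 3) = (6 + (-5/2 + 3*(-1/5)))*(-7) = (6 + (-5/2 - 3/5))*(-7) = (6 - 31/10)*(-7) = (29/10)*(-7) = -203/10 ≈ -20.300)
-27*V*(-9422) = -27*(-203/10)*(-9422) = (5481/10)*(-9422) = -25820991/5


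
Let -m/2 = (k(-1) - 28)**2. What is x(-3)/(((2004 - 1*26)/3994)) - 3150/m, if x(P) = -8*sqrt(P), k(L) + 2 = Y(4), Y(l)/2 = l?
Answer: 1575/484 - 15976*I*sqrt(3)/989 ≈ 3.2541 - 27.979*I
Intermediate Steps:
Y(l) = 2*l
k(L) = 6 (k(L) = -2 + 2*4 = -2 + 8 = 6)
m = -968 (m = -2*(6 - 28)**2 = -2*(-22)**2 = -2*484 = -968)
x(-3)/(((2004 - 1*26)/3994)) - 3150/m = (-8*I*sqrt(3))/(((2004 - 1*26)/3994)) - 3150/(-968) = (-8*I*sqrt(3))/(((2004 - 26)*(1/3994))) - 3150*(-1/968) = (-8*I*sqrt(3))/((1978*(1/3994))) + 1575/484 = (-8*I*sqrt(3))/(989/1997) + 1575/484 = -8*I*sqrt(3)*(1997/989) + 1575/484 = -15976*I*sqrt(3)/989 + 1575/484 = 1575/484 - 15976*I*sqrt(3)/989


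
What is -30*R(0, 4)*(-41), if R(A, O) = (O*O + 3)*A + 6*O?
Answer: 29520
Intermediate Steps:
R(A, O) = 6*O + A*(3 + O²) (R(A, O) = (O² + 3)*A + 6*O = (3 + O²)*A + 6*O = A*(3 + O²) + 6*O = 6*O + A*(3 + O²))
-30*R(0, 4)*(-41) = -30*(3*0 + 6*4 + 0*4²)*(-41) = -30*(0 + 24 + 0*16)*(-41) = -30*(0 + 24 + 0)*(-41) = -30*24*(-41) = -720*(-41) = 29520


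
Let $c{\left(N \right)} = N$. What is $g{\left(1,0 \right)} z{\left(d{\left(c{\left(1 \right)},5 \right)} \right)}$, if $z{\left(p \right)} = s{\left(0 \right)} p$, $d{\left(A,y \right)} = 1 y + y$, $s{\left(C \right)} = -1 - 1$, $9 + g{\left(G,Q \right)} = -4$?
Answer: $260$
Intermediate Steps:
$g{\left(G,Q \right)} = -13$ ($g{\left(G,Q \right)} = -9 - 4 = -13$)
$s{\left(C \right)} = -2$ ($s{\left(C \right)} = -1 - 1 = -2$)
$d{\left(A,y \right)} = 2 y$ ($d{\left(A,y \right)} = y + y = 2 y$)
$z{\left(p \right)} = - 2 p$
$g{\left(1,0 \right)} z{\left(d{\left(c{\left(1 \right)},5 \right)} \right)} = - 13 \left(- 2 \cdot 2 \cdot 5\right) = - 13 \left(\left(-2\right) 10\right) = \left(-13\right) \left(-20\right) = 260$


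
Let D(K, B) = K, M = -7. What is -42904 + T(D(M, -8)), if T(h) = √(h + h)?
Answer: -42904 + I*√14 ≈ -42904.0 + 3.7417*I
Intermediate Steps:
T(h) = √2*√h (T(h) = √(2*h) = √2*√h)
-42904 + T(D(M, -8)) = -42904 + √2*√(-7) = -42904 + √2*(I*√7) = -42904 + I*√14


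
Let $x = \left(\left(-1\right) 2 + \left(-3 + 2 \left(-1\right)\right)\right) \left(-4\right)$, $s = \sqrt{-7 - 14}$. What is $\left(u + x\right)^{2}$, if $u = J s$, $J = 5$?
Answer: $259 + 280 i \sqrt{21} \approx 259.0 + 1283.1 i$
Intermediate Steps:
$s = i \sqrt{21}$ ($s = \sqrt{-21} = i \sqrt{21} \approx 4.5826 i$)
$x = 28$ ($x = \left(-2 - 5\right) \left(-4\right) = \left(-7\right) \left(-4\right) = 28$)
$u = 5 i \sqrt{21} \approx 22.913 i$
$\left(u + x\right)^{2} = \left(5 i \sqrt{21} + 28\right)^{2} = \left(28 + 5 i \sqrt{21}\right)^{2}$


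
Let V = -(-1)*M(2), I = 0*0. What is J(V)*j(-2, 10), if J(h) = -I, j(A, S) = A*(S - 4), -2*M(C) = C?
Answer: 0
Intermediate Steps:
M(C) = -C/2
I = 0
j(A, S) = A*(-4 + S)
V = -1 (V = -(-1)*(-½*2) = -(-1)*(-1) = -1*1 = -1)
J(h) = 0 (J(h) = -1*0 = 0)
J(V)*j(-2, 10) = 0*(-2*(-4 + 10)) = 0*(-2*6) = 0*(-12) = 0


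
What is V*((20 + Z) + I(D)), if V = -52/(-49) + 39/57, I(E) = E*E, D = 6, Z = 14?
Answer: 16250/133 ≈ 122.18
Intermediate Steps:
I(E) = E²
V = 1625/931 (V = -52*(-1/49) + 39*(1/57) = 52/49 + 13/19 = 1625/931 ≈ 1.7454)
V*((20 + Z) + I(D)) = 1625*((20 + 14) + 6²)/931 = 1625*(34 + 36)/931 = (1625/931)*70 = 16250/133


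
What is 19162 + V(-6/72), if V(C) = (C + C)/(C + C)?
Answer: 19163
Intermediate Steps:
V(C) = 1 (V(C) = (2*C)/((2*C)) = (2*C)*(1/(2*C)) = 1)
19162 + V(-6/72) = 19162 + 1 = 19163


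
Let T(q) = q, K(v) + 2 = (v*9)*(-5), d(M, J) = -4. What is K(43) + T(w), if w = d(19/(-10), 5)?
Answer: -1941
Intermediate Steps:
w = -4
K(v) = -2 - 45*v (K(v) = -2 + (v*9)*(-5) = -2 + (9*v)*(-5) = -2 - 45*v)
K(43) + T(w) = (-2 - 45*43) - 4 = (-2 - 1935) - 4 = -1937 - 4 = -1941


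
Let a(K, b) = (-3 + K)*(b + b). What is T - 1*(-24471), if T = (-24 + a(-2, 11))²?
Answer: 42427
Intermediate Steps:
a(K, b) = 2*b*(-3 + K) (a(K, b) = (-3 + K)*(2*b) = 2*b*(-3 + K))
T = 17956 (T = (-24 + 2*11*(-3 - 2))² = (-24 + 2*11*(-5))² = (-24 - 110)² = (-134)² = 17956)
T - 1*(-24471) = 17956 - 1*(-24471) = 17956 + 24471 = 42427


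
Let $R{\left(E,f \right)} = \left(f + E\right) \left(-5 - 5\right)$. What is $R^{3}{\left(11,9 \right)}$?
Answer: $-8000000$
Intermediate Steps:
$R{\left(E,f \right)} = - 10 E - 10 f$ ($R{\left(E,f \right)} = \left(E + f\right) \left(-10\right) = - 10 E - 10 f$)
$R^{3}{\left(11,9 \right)} = \left(\left(-10\right) 11 - 90\right)^{3} = \left(-110 - 90\right)^{3} = \left(-200\right)^{3} = -8000000$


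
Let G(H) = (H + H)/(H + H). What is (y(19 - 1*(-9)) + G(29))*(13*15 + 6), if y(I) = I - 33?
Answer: -804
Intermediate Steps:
G(H) = 1 (G(H) = (2*H)/((2*H)) = (2*H)*(1/(2*H)) = 1)
y(I) = -33 + I
(y(19 - 1*(-9)) + G(29))*(13*15 + 6) = ((-33 + (19 - 1*(-9))) + 1)*(13*15 + 6) = ((-33 + (19 + 9)) + 1)*(195 + 6) = ((-33 + 28) + 1)*201 = (-5 + 1)*201 = -4*201 = -804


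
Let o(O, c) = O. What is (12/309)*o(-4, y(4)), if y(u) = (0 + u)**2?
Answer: -16/103 ≈ -0.15534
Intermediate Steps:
y(u) = u**2
(12/309)*o(-4, y(4)) = (12/309)*(-4) = (12*(1/309))*(-4) = (4/103)*(-4) = -16/103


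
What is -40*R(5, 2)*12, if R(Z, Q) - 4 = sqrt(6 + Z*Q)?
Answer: -3840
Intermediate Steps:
R(Z, Q) = 4 + sqrt(6 + Q*Z) (R(Z, Q) = 4 + sqrt(6 + Z*Q) = 4 + sqrt(6 + Q*Z))
-40*R(5, 2)*12 = -40*(4 + sqrt(6 + 2*5))*12 = -40*(4 + sqrt(6 + 10))*12 = -40*(4 + sqrt(16))*12 = -40*(4 + 4)*12 = -40*8*12 = -320*12 = -3840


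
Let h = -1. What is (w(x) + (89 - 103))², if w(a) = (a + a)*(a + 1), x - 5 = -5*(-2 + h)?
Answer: 682276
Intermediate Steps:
x = 20 (x = 5 - 5*(-2 - 1) = 5 - 5*(-3) = 5 + 15 = 20)
w(a) = 2*a*(1 + a) (w(a) = (2*a)*(1 + a) = 2*a*(1 + a))
(w(x) + (89 - 103))² = (2*20*(1 + 20) + (89 - 103))² = (2*20*21 - 14)² = (840 - 14)² = 826² = 682276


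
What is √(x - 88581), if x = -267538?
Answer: I*√356119 ≈ 596.76*I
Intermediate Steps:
√(x - 88581) = √(-267538 - 88581) = √(-356119) = I*√356119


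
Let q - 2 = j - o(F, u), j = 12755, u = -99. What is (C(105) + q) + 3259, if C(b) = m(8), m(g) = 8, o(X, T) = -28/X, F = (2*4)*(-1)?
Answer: 32041/2 ≈ 16021.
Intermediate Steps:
F = -8 (F = 8*(-1) = -8)
q = 25507/2 (q = 2 + (12755 - (-28)/(-8)) = 2 + (12755 - (-28)*(-1)/8) = 2 + (12755 - 1*7/2) = 2 + (12755 - 7/2) = 2 + 25503/2 = 25507/2 ≈ 12754.)
C(b) = 8
(C(105) + q) + 3259 = (8 + 25507/2) + 3259 = 25523/2 + 3259 = 32041/2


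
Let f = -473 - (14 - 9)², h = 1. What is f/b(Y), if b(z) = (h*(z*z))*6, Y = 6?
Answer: -83/36 ≈ -2.3056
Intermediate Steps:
b(z) = 6*z² (b(z) = (1*(z*z))*6 = (1*z²)*6 = z²*6 = 6*z²)
f = -498 (f = -473 - 1*5² = -473 - 1*25 = -473 - 25 = -498)
f/b(Y) = -498/(6*6²) = -498/(6*36) = -498/216 = -498*1/216 = -83/36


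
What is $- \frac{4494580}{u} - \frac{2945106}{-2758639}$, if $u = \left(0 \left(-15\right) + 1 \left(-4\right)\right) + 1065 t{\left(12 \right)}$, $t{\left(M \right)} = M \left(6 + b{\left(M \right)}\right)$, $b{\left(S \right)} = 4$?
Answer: $- \frac{3005637727561}{88135757411} \approx -34.102$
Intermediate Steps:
$t{\left(M \right)} = 10 M$ ($t{\left(M \right)} = M \left(6 + 4\right) = M 10 = 10 M$)
$u = 127796$ ($u = \left(0 \left(-15\right) + 1 \left(-4\right)\right) + 1065 \cdot 10 \cdot 12 = \left(0 - 4\right) + 1065 \cdot 120 = -4 + 127800 = 127796$)
$- \frac{4494580}{u} - \frac{2945106}{-2758639} = - \frac{4494580}{127796} - \frac{2945106}{-2758639} = \left(-4494580\right) \frac{1}{127796} - - \frac{2945106}{2758639} = - \frac{1123645}{31949} + \frac{2945106}{2758639} = - \frac{3005637727561}{88135757411}$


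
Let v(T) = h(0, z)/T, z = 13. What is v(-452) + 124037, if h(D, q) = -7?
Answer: 56064731/452 ≈ 1.2404e+5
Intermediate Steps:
v(T) = -7/T
v(-452) + 124037 = -7/(-452) + 124037 = -7*(-1/452) + 124037 = 7/452 + 124037 = 56064731/452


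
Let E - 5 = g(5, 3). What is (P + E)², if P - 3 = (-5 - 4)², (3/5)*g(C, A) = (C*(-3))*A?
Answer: 196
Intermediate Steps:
g(C, A) = -5*A*C (g(C, A) = 5*((C*(-3))*A)/3 = 5*((-3*C)*A)/3 = 5*(-3*A*C)/3 = -5*A*C)
P = 84 (P = 3 + (-5 - 4)² = 3 + (-9)² = 3 + 81 = 84)
E = -70 (E = 5 - 5*3*5 = 5 - 75 = -70)
(P + E)² = (84 - 70)² = 14² = 196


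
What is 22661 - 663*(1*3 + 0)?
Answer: 20672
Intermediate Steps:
22661 - 663*(1*3 + 0) = 22661 - 663*(3 + 0) = 22661 - 663*3 = 22661 - 1989 = 20672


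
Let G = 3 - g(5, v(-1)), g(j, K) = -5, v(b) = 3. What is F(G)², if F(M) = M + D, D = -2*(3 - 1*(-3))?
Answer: 16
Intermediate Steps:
D = -12 (D = -2*(3 + 3) = -2*6 = -12)
G = 8 (G = 3 - 1*(-5) = 3 + 5 = 8)
F(M) = -12 + M (F(M) = M - 12 = -12 + M)
F(G)² = (-12 + 8)² = (-4)² = 16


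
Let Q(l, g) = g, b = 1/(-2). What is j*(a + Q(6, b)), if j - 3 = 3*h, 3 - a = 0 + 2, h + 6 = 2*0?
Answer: -15/2 ≈ -7.5000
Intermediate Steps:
h = -6 (h = -6 + 2*0 = -6 + 0 = -6)
b = -½ ≈ -0.50000
a = 1 (a = 3 - (0 + 2) = 3 - 1*2 = 3 - 2 = 1)
j = -15 (j = 3 + 3*(-6) = 3 - 18 = -15)
j*(a + Q(6, b)) = -15*(1 - ½) = -15*½ = -15/2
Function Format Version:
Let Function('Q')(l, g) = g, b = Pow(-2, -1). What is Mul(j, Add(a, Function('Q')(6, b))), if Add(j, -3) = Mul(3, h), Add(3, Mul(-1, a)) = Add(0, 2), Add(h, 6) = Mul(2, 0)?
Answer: Rational(-15, 2) ≈ -7.5000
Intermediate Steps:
h = -6 (h = Add(-6, Mul(2, 0)) = Add(-6, 0) = -6)
b = Rational(-1, 2) ≈ -0.50000
a = 1 (a = Add(3, Mul(-1, Add(0, 2))) = Add(3, Mul(-1, 2)) = Add(3, -2) = 1)
j = -15 (j = Add(3, Mul(3, -6)) = Add(3, -18) = -15)
Mul(j, Add(a, Function('Q')(6, b))) = Mul(-15, Add(1, Rational(-1, 2))) = Mul(-15, Rational(1, 2)) = Rational(-15, 2)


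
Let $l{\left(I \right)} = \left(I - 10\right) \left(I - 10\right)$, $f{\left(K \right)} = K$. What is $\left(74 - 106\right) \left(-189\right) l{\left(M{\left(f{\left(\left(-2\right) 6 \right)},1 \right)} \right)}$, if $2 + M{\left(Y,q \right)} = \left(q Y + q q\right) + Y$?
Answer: $7408800$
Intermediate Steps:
$M{\left(Y,q \right)} = -2 + Y + q^{2} + Y q$ ($M{\left(Y,q \right)} = -2 + \left(\left(q Y + q q\right) + Y\right) = -2 + \left(\left(Y q + q^{2}\right) + Y\right) = -2 + \left(\left(q^{2} + Y q\right) + Y\right) = -2 + \left(Y + q^{2} + Y q\right) = -2 + Y + q^{2} + Y q$)
$l{\left(I \right)} = \left(-10 + I\right)^{2}$ ($l{\left(I \right)} = \left(-10 + I\right) \left(-10 + I\right) = \left(-10 + I\right)^{2}$)
$\left(74 - 106\right) \left(-189\right) l{\left(M{\left(f{\left(\left(-2\right) 6 \right)},1 \right)} \right)} = \left(74 - 106\right) \left(-189\right) \left(-10 + \left(-2 - 12 + 1^{2} + \left(-2\right) 6 \cdot 1\right)\right)^{2} = \left(74 - 106\right) \left(-189\right) \left(-10 - 25\right)^{2} = \left(-32\right) \left(-189\right) \left(-10 - 25\right)^{2} = 6048 \left(-10 - 25\right)^{2} = 6048 \left(-35\right)^{2} = 6048 \cdot 1225 = 7408800$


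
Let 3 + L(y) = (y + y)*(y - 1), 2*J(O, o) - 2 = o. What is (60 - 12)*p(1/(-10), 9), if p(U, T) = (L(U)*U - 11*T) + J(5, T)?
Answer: -559332/125 ≈ -4474.7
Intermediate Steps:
J(O, o) = 1 + o/2
L(y) = -3 + 2*y*(-1 + y) (L(y) = -3 + (y + y)*(y - 1) = -3 + (2*y)*(-1 + y) = -3 + 2*y*(-1 + y))
p(U, T) = 1 - 21*T/2 + U*(-3 - 2*U + 2*U²) (p(U, T) = ((-3 - 2*U + 2*U²)*U - 11*T) + (1 + T/2) = (U*(-3 - 2*U + 2*U²) - 11*T) + (1 + T/2) = (-11*T + U*(-3 - 2*U + 2*U²)) + (1 + T/2) = 1 - 21*T/2 + U*(-3 - 2*U + 2*U²))
(60 - 12)*p(1/(-10), 9) = (60 - 12)*(1 - 21/2*9 - 1*(3 - 2*(1/(-10))² + 2/(-10))/(-10)) = 48*(1 - 189/2 - 1*(-⅒)*(3 - 2*(-⅒)² + 2*(-⅒))) = 48*(1 - 189/2 - 1*(-⅒)*(3 - 2*1/100 - ⅕)) = 48*(1 - 189/2 - 1*(-⅒)*(3 - 1/50 - ⅕)) = 48*(1 - 189/2 - 1*(-⅒)*139/50) = 48*(1 - 189/2 + 139/500) = 48*(-46611/500) = -559332/125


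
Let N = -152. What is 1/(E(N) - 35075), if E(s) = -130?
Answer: -1/35205 ≈ -2.8405e-5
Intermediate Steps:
1/(E(N) - 35075) = 1/(-130 - 35075) = 1/(-35205) = -1/35205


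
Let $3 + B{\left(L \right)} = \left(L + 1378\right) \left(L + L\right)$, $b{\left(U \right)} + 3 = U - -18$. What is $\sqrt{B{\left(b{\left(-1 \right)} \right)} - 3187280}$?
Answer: $i \sqrt{3148307} \approx 1774.3 i$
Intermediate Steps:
$b{\left(U \right)} = 15 + U$ ($b{\left(U \right)} = -3 + \left(U - -18\right) = -3 + \left(U + 18\right) = -3 + \left(18 + U\right) = 15 + U$)
$B{\left(L \right)} = -3 + 2 L \left(1378 + L\right)$ ($B{\left(L \right)} = -3 + \left(L + 1378\right) \left(L + L\right) = -3 + \left(1378 + L\right) 2 L = -3 + 2 L \left(1378 + L\right)$)
$\sqrt{B{\left(b{\left(-1 \right)} \right)} - 3187280} = \sqrt{\left(-3 + 2 \left(15 - 1\right)^{2} + 2756 \left(15 - 1\right)\right) - 3187280} = \sqrt{\left(-3 + 2 \cdot 14^{2} + 2756 \cdot 14\right) - 3187280} = \sqrt{\left(-3 + 2 \cdot 196 + 38584\right) - 3187280} = \sqrt{\left(-3 + 392 + 38584\right) - 3187280} = \sqrt{38973 - 3187280} = \sqrt{-3148307} = i \sqrt{3148307}$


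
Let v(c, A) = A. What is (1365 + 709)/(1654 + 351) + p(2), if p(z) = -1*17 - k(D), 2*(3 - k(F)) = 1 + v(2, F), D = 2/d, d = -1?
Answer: -78057/4010 ≈ -19.466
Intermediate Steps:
D = -2 (D = 2/(-1) = 2*(-1) = -2)
k(F) = 5/2 - F/2 (k(F) = 3 - (1 + F)/2 = 3 + (-1/2 - F/2) = 5/2 - F/2)
p(z) = -41/2 (p(z) = -1*17 - (5/2 - 1/2*(-2)) = -17 - (5/2 + 1) = -17 - 1*7/2 = -17 - 7/2 = -41/2)
(1365 + 709)/(1654 + 351) + p(2) = (1365 + 709)/(1654 + 351) - 41/2 = 2074/2005 - 41/2 = -78057/4010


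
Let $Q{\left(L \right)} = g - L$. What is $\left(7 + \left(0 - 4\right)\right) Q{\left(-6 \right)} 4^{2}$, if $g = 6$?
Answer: $576$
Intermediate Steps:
$Q{\left(L \right)} = 6 - L$
$\left(7 + \left(0 - 4\right)\right) Q{\left(-6 \right)} 4^{2} = \left(7 + \left(0 - 4\right)\right) \left(6 - -6\right) 4^{2} = \left(7 + \left(0 - 4\right)\right) \left(6 + 6\right) 16 = \left(7 - 4\right) 12 \cdot 16 = 3 \cdot 12 \cdot 16 = 36 \cdot 16 = 576$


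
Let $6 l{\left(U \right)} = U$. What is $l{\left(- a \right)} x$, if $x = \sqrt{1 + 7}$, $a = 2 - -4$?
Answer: $- 2 \sqrt{2} \approx -2.8284$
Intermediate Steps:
$a = 6$ ($a = 2 + 4 = 6$)
$x = 2 \sqrt{2}$ ($x = \sqrt{8} = 2 \sqrt{2} \approx 2.8284$)
$l{\left(U \right)} = \frac{U}{6}$
$l{\left(- a \right)} x = \frac{\left(-1\right) 6}{6} \cdot 2 \sqrt{2} = \frac{1}{6} \left(-6\right) 2 \sqrt{2} = - 2 \sqrt{2}$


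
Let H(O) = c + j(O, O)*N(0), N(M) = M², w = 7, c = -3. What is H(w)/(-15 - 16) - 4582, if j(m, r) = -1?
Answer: -142039/31 ≈ -4581.9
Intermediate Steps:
H(O) = -3 (H(O) = -3 - 1*0² = -3 - 1*0 = -3 + 0 = -3)
H(w)/(-15 - 16) - 4582 = -3/(-15 - 16) - 4582 = -3/(-31) - 4582 = -3*(-1/31) - 4582 = 3/31 - 4582 = -142039/31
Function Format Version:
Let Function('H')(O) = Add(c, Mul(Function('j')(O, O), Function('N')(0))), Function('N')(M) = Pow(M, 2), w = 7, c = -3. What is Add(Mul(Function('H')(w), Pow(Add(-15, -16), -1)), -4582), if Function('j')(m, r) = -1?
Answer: Rational(-142039, 31) ≈ -4581.9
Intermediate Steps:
Function('H')(O) = -3 (Function('H')(O) = Add(-3, Mul(-1, Pow(0, 2))) = Add(-3, Mul(-1, 0)) = Add(-3, 0) = -3)
Add(Mul(Function('H')(w), Pow(Add(-15, -16), -1)), -4582) = Add(Mul(-3, Pow(Add(-15, -16), -1)), -4582) = Add(Mul(-3, Pow(-31, -1)), -4582) = Add(Mul(-3, Rational(-1, 31)), -4582) = Add(Rational(3, 31), -4582) = Rational(-142039, 31)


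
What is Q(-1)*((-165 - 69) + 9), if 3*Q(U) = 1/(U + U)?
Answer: 75/2 ≈ 37.500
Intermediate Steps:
Q(U) = 1/(6*U) (Q(U) = 1/(3*(U + U)) = 1/(3*((2*U))) = (1/(2*U))/3 = 1/(6*U))
Q(-1)*((-165 - 69) + 9) = ((⅙)/(-1))*((-165 - 69) + 9) = ((⅙)*(-1))*(-234 + 9) = -⅙*(-225) = 75/2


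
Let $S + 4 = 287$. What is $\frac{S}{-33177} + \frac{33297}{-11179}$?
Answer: $- \frac{1107858226}{370885683} \approx -2.9871$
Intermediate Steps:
$S = 283$ ($S = -4 + 287 = 283$)
$\frac{S}{-33177} + \frac{33297}{-11179} = \frac{283}{-33177} + \frac{33297}{-11179} = 283 \left(- \frac{1}{33177}\right) + 33297 \left(- \frac{1}{11179}\right) = - \frac{283}{33177} - \frac{33297}{11179} = - \frac{1107858226}{370885683}$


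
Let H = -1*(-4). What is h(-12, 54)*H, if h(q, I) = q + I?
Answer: 168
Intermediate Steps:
h(q, I) = I + q
H = 4
h(-12, 54)*H = (54 - 12)*4 = 42*4 = 168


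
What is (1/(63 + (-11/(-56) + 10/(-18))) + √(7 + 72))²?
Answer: 78741769255/996728041 + 1008*√79/31571 ≈ 79.284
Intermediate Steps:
(1/(63 + (-11/(-56) + 10/(-18))) + √(7 + 72))² = (1/(63 + (-11*(-1/56) + 10*(-1/18))) + √79)² = (1/(63 + (11/56 - 5/9)) + √79)² = (1/(63 - 181/504) + √79)² = (1/(31571/504) + √79)² = (504/31571 + √79)²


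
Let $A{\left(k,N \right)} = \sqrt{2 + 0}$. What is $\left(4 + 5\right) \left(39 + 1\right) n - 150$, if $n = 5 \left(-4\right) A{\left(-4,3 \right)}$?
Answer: $-150 - 7200 \sqrt{2} \approx -10332.0$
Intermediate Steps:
$A{\left(k,N \right)} = \sqrt{2}$
$n = - 20 \sqrt{2}$ ($n = 5 \left(-4\right) \sqrt{2} = - 20 \sqrt{2} \approx -28.284$)
$\left(4 + 5\right) \left(39 + 1\right) n - 150 = \left(4 + 5\right) \left(39 + 1\right) \left(- 20 \sqrt{2}\right) - 150 = 9 \cdot 40 \left(- 20 \sqrt{2}\right) - 150 = 360 \left(- 20 \sqrt{2}\right) - 150 = - 7200 \sqrt{2} - 150 = -150 - 7200 \sqrt{2}$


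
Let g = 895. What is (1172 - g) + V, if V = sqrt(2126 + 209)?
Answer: 277 + sqrt(2335) ≈ 325.32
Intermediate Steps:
V = sqrt(2335) ≈ 48.322
(1172 - g) + V = (1172 - 1*895) + sqrt(2335) = (1172 - 895) + sqrt(2335) = 277 + sqrt(2335)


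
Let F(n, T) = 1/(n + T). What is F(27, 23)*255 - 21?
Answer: -159/10 ≈ -15.900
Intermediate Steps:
F(n, T) = 1/(T + n)
F(27, 23)*255 - 21 = 255/(23 + 27) - 21 = 255/50 - 21 = (1/50)*255 - 21 = 51/10 - 21 = -159/10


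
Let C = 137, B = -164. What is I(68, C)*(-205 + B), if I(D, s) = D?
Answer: -25092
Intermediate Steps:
I(68, C)*(-205 + B) = 68*(-205 - 164) = 68*(-369) = -25092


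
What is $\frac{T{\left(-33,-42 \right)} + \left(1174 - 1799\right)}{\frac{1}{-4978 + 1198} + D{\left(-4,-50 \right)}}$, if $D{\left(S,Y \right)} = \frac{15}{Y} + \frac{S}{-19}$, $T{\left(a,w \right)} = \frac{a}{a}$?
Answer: $\frac{8963136}{1289} \approx 6953.6$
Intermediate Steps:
$T{\left(a,w \right)} = 1$
$D{\left(S,Y \right)} = \frac{15}{Y} - \frac{S}{19}$ ($D{\left(S,Y \right)} = \frac{15}{Y} + S \left(- \frac{1}{19}\right) = \frac{15}{Y} - \frac{S}{19}$)
$\frac{T{\left(-33,-42 \right)} + \left(1174 - 1799\right)}{\frac{1}{-4978 + 1198} + D{\left(-4,-50 \right)}} = \frac{1 + \left(1174 - 1799\right)}{\frac{1}{-4978 + 1198} + \left(\frac{15}{-50} - - \frac{4}{19}\right)} = \frac{1 - 625}{\frac{1}{-3780} + \left(15 \left(- \frac{1}{50}\right) + \frac{4}{19}\right)} = - \frac{624}{- \frac{1}{3780} + \left(- \frac{3}{10} + \frac{4}{19}\right)} = - \frac{624}{- \frac{1}{3780} - \frac{17}{190}} = - \frac{624}{- \frac{1289}{14364}} = \left(-624\right) \left(- \frac{14364}{1289}\right) = \frac{8963136}{1289}$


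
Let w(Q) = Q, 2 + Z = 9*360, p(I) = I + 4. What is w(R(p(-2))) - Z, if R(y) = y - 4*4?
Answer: -3252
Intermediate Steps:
p(I) = 4 + I
R(y) = -16 + y (R(y) = y - 16 = -16 + y)
Z = 3238 (Z = -2 + 9*360 = -2 + 3240 = 3238)
w(R(p(-2))) - Z = (-16 + (4 - 2)) - 1*3238 = (-16 + 2) - 3238 = -14 - 3238 = -3252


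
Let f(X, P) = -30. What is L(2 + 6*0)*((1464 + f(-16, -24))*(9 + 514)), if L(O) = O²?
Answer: 2999928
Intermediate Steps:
L(2 + 6*0)*((1464 + f(-16, -24))*(9 + 514)) = (2 + 6*0)²*((1464 - 30)*(9 + 514)) = (2 + 0)²*(1434*523) = 2²*749982 = 4*749982 = 2999928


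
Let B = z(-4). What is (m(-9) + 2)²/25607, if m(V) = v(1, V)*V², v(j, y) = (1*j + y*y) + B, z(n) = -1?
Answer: 43072969/25607 ≈ 1682.1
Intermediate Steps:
B = -1
v(j, y) = -1 + j + y² (v(j, y) = (1*j + y*y) - 1 = (j + y²) - 1 = -1 + j + y²)
m(V) = V⁴ (m(V) = (-1 + 1 + V²)*V² = V²*V² = V⁴)
(m(-9) + 2)²/25607 = ((-9)⁴ + 2)²/25607 = (6561 + 2)²*(1/25607) = 6563²*(1/25607) = 43072969*(1/25607) = 43072969/25607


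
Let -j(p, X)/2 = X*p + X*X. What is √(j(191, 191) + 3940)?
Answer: 12*I*√986 ≈ 376.81*I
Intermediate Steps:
j(p, X) = -2*X² - 2*X*p (j(p, X) = -2*(X*p + X*X) = -2*(X*p + X²) = -2*(X² + X*p) = -2*X² - 2*X*p)
√(j(191, 191) + 3940) = √(-2*191*(191 + 191) + 3940) = √(-2*191*382 + 3940) = √(-145924 + 3940) = √(-141984) = 12*I*√986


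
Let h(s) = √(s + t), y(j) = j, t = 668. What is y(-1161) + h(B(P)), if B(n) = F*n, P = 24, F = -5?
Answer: -1161 + 2*√137 ≈ -1137.6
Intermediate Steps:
B(n) = -5*n
h(s) = √(668 + s) (h(s) = √(s + 668) = √(668 + s))
y(-1161) + h(B(P)) = -1161 + √(668 - 5*24) = -1161 + √(668 - 120) = -1161 + √548 = -1161 + 2*√137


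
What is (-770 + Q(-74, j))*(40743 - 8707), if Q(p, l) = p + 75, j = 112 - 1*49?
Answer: -24635684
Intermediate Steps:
j = 63 (j = 112 - 49 = 63)
Q(p, l) = 75 + p
(-770 + Q(-74, j))*(40743 - 8707) = (-770 + (75 - 74))*(40743 - 8707) = (-770 + 1)*32036 = -769*32036 = -24635684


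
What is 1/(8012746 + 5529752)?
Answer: 1/13542498 ≈ 7.3842e-8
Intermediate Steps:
1/(8012746 + 5529752) = 1/13542498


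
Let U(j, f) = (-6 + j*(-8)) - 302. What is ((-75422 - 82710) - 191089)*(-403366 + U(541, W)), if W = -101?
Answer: 142482866442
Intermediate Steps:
U(j, f) = -308 - 8*j (U(j, f) = (-6 - 8*j) - 302 = -308 - 8*j)
((-75422 - 82710) - 191089)*(-403366 + U(541, W)) = ((-75422 - 82710) - 191089)*(-403366 + (-308 - 8*541)) = (-158132 - 191089)*(-403366 + (-308 - 4328)) = -349221*(-403366 - 4636) = -349221*(-408002) = 142482866442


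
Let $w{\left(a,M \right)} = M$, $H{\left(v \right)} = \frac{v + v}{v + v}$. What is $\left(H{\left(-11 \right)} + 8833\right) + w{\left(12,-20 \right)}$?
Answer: $8814$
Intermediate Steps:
$H{\left(v \right)} = 1$ ($H{\left(v \right)} = \frac{2 v}{2 v} = 2 v \frac{1}{2 v} = 1$)
$\left(H{\left(-11 \right)} + 8833\right) + w{\left(12,-20 \right)} = \left(1 + 8833\right) - 20 = 8834 - 20 = 8814$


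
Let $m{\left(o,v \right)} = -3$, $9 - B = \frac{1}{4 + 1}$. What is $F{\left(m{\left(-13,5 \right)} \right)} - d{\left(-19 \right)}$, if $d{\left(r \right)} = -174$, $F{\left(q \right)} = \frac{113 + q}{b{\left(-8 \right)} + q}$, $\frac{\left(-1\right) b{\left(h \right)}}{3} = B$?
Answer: $\frac{25028}{147} \approx 170.26$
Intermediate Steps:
$B = \frac{44}{5}$ ($B = 9 - \frac{1}{4 + 1} = 9 - \frac{1}{5} = \frac{44}{5} \approx 8.8$)
$b{\left(h \right)} = - \frac{132}{5}$ ($b{\left(h \right)} = \left(-3\right) \frac{44}{5} = - \frac{132}{5}$)
$F{\left(q \right)} = \frac{113 + q}{- \frac{132}{5} + q}$
$F{\left(m{\left(-13,5 \right)} \right)} - d{\left(-19 \right)} = \frac{5 \left(113 - 3\right)}{-132 + 5 \left(-3\right)} - -174 = 5 \frac{1}{-132 - 15} \cdot 110 + 174 = 5 \frac{1}{-147} \cdot 110 + 174 = 5 \left(- \frac{1}{147}\right) 110 + 174 = - \frac{550}{147} + 174 = \frac{25028}{147}$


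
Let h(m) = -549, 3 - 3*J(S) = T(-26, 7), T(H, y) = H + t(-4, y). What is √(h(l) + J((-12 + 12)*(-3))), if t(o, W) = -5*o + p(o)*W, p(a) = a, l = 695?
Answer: I*√4830/3 ≈ 23.166*I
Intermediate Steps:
t(o, W) = -5*o + W*o (t(o, W) = -5*o + o*W = -5*o + W*o)
T(H, y) = 20 + H - 4*y (T(H, y) = H - 4*(-5 + y) = H + (20 - 4*y) = 20 + H - 4*y)
J(S) = 37/3 (J(S) = 1 - (20 - 26 - 4*7)/3 = 1 - (20 - 26 - 28)/3 = 1 - ⅓*(-34) = 1 + 34/3 = 37/3)
√(h(l) + J((-12 + 12)*(-3))) = √(-549 + 37/3) = √(-1610/3) = I*√4830/3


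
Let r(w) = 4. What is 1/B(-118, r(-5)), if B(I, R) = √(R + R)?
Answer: √2/4 ≈ 0.35355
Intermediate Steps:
B(I, R) = √2*√R (B(I, R) = √(2*R) = √2*√R)
1/B(-118, r(-5)) = 1/(√2*√4) = 1/(√2*2) = 1/(2*√2) = √2/4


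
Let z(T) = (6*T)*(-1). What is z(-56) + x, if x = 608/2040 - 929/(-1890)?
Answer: 10821049/32130 ≈ 336.79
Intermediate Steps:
z(T) = -6*T
x = 25369/32130 (x = 608*(1/2040) - 929*(-1/1890) = 76/255 + 929/1890 = 25369/32130 ≈ 0.78957)
z(-56) + x = -6*(-56) + 25369/32130 = 336 + 25369/32130 = 10821049/32130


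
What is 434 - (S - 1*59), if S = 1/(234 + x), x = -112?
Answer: 60145/122 ≈ 492.99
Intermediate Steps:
S = 1/122 (S = 1/(234 - 112) = 1/122 ≈ 0.0081967)
434 - (S - 1*59) = 434 - (1/122 - 1*59) = 434 - (1/122 - 59) = 434 - 1*(-7197/122) = 434 + 7197/122 = 60145/122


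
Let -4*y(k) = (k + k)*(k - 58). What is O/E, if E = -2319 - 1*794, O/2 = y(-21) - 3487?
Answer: 8633/3113 ≈ 2.7732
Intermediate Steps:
y(k) = -k*(-58 + k)/2 (y(k) = -(k + k)*(k - 58)/4 = -2*k*(-58 + k)/4 = -k*(-58 + k)/2)
O = -8633 (O = 2*((½)*(-21)*(58 - 1*(-21)) - 3487) = 2*((½)*(-21)*(58 + 21) - 3487) = 2*((½)*(-21)*79 - 3487) = 2*(-1659/2 - 3487) = 2*(-8633/2) = -8633)
E = -3113 (E = -2319 - 794 = -3113)
O/E = -8633/(-3113) = -8633*(-1/3113) = 8633/3113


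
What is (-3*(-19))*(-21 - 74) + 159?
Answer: -5256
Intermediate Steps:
(-3*(-19))*(-21 - 74) + 159 = 57*(-95) + 159 = -5415 + 159 = -5256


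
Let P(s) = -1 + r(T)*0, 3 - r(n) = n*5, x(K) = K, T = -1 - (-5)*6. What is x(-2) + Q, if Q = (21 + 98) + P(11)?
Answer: 116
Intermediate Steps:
T = 29 (T = -1 - 1*(-30) = -1 + 30 = 29)
r(n) = 3 - 5*n (r(n) = 3 - n*5 = 3 - 5*n)
P(s) = -1 (P(s) = -1 + (3 - 5*29)*0 = -1 + (3 - 145)*0 = -1 - 142*0 = -1 + 0 = -1)
Q = 118 (Q = (21 + 98) - 1 = 119 - 1 = 118)
x(-2) + Q = -2 + 118 = 116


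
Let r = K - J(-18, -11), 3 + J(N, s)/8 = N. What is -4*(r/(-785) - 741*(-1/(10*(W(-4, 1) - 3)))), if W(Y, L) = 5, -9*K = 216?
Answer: -115761/785 ≈ -147.47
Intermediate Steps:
K = -24 (K = -⅑*216 = -24)
J(N, s) = -24 + 8*N
r = 144 (r = -24 - (-24 + 8*(-18)) = -24 - (-24 - 144) = -24 - 1*(-168) = -24 + 168 = 144)
-4*(r/(-785) - 741*(-1/(10*(W(-4, 1) - 3)))) = -4*(144/(-785) - 741*(-1/(10*(5 - 3)))) = -4*(144*(-1/785) - 741/(2*(-10))) = -4*(-144/785 - 741/(-20)) = -4*(-144/785 - 741*(-1/20)) = -4*(-144/785 + 741/20) = -4*115761/3140 = -115761/785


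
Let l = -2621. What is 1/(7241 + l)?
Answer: 1/4620 ≈ 0.00021645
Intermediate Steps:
1/(7241 + l) = 1/(7241 - 2621) = 1/4620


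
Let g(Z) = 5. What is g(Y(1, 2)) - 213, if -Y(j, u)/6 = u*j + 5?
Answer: -208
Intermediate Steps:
Y(j, u) = -30 - 6*j*u (Y(j, u) = -6*(u*j + 5) = -6*(j*u + 5) = -6*(5 + j*u) = -30 - 6*j*u)
g(Y(1, 2)) - 213 = 5 - 213 = -208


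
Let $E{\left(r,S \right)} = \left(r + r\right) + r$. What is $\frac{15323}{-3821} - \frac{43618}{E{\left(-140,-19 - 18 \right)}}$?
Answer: $\frac{80114359}{802410} \approx 99.842$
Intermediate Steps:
$E{\left(r,S \right)} = 3 r$ ($E{\left(r,S \right)} = 2 r + r = 3 r$)
$\frac{15323}{-3821} - \frac{43618}{E{\left(-140,-19 - 18 \right)}} = \frac{15323}{-3821} - \frac{43618}{3 \left(-140\right)} = 15323 \left(- \frac{1}{3821}\right) - \frac{43618}{-420} = - \frac{15323}{3821} - - \frac{21809}{210} = - \frac{15323}{3821} + \frac{21809}{210} = \frac{80114359}{802410}$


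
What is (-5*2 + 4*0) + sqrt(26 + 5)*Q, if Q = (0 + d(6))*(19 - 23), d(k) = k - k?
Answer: -10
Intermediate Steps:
d(k) = 0
Q = 0 (Q = (0 + 0)*(19 - 23) = 0*(-4) = 0)
(-5*2 + 4*0) + sqrt(26 + 5)*Q = (-5*2 + 4*0) + sqrt(26 + 5)*0 = (-10 + 0) + sqrt(31)*0 = -10 + 0 = -10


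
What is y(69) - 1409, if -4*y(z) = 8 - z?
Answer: -5575/4 ≈ -1393.8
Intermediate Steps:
y(z) = -2 + z/4 (y(z) = -(8 - z)/4 = -2 + z/4)
y(69) - 1409 = (-2 + (¼)*69) - 1409 = (-2 + 69/4) - 1409 = 61/4 - 1409 = -5575/4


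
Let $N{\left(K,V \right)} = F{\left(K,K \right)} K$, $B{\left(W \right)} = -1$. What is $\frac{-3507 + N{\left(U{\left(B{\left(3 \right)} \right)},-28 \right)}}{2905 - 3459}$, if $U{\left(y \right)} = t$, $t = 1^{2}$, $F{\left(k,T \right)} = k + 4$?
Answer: $\frac{1751}{277} \approx 6.3213$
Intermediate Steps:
$F{\left(k,T \right)} = 4 + k$
$t = 1$
$U{\left(y \right)} = 1$
$N{\left(K,V \right)} = K \left(4 + K\right)$ ($N{\left(K,V \right)} = \left(4 + K\right) K = K \left(4 + K\right)$)
$\frac{-3507 + N{\left(U{\left(B{\left(3 \right)} \right)},-28 \right)}}{2905 - 3459} = \frac{-3507 + 1 \left(4 + 1\right)}{2905 - 3459} = \frac{-3507 + 1 \cdot 5}{-554} = \left(-3507 + 5\right) \left(- \frac{1}{554}\right) = \left(-3502\right) \left(- \frac{1}{554}\right) = \frac{1751}{277}$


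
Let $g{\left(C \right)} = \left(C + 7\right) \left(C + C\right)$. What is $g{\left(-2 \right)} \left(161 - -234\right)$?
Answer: $-7900$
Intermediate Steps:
$g{\left(C \right)} = 2 C \left(7 + C\right)$ ($g{\left(C \right)} = \left(7 + C\right) 2 C = 2 C \left(7 + C\right)$)
$g{\left(-2 \right)} \left(161 - -234\right) = 2 \left(-2\right) \left(7 - 2\right) \left(161 - -234\right) = 2 \left(-2\right) 5 \left(161 + 234\right) = \left(-20\right) 395 = -7900$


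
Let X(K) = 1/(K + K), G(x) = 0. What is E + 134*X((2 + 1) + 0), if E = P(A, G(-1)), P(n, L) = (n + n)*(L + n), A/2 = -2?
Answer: 163/3 ≈ 54.333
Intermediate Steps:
A = -4 (A = 2*(-2) = -4)
P(n, L) = 2*n*(L + n) (P(n, L) = (2*n)*(L + n) = 2*n*(L + n))
E = 32 (E = 2*(-4)*(0 - 4) = 2*(-4)*(-4) = 32)
X(K) = 1/(2*K)
E + 134*X((2 + 1) + 0) = 32 + 134*(1/(2*((2 + 1) + 0))) = 32 + 134*(1/(2*(3 + 0))) = 32 + 134*((1/2)/3) = 32 + 134*((1/2)*(1/3)) = 32 + 134*(1/6) = 32 + 67/3 = 163/3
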